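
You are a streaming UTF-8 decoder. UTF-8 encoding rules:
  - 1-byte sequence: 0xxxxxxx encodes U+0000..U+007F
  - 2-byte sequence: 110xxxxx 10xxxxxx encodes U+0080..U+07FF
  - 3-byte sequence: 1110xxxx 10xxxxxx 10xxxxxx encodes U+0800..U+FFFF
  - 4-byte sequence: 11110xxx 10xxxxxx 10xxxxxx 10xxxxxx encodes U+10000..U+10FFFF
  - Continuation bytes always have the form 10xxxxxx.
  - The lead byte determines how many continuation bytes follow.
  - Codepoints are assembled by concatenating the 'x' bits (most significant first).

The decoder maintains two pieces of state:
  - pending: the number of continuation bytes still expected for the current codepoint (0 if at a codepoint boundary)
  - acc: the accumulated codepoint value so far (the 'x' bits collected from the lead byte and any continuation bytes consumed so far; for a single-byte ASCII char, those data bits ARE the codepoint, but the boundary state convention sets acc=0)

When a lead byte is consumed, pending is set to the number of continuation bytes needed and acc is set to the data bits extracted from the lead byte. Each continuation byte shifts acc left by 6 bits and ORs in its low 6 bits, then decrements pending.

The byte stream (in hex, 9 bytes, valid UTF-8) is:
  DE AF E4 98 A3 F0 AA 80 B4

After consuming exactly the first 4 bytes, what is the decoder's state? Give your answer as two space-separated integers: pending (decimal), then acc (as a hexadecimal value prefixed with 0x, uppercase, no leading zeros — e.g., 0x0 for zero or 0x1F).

Byte[0]=DE: 2-byte lead. pending=1, acc=0x1E
Byte[1]=AF: continuation. acc=(acc<<6)|0x2F=0x7AF, pending=0
Byte[2]=E4: 3-byte lead. pending=2, acc=0x4
Byte[3]=98: continuation. acc=(acc<<6)|0x18=0x118, pending=1

Answer: 1 0x118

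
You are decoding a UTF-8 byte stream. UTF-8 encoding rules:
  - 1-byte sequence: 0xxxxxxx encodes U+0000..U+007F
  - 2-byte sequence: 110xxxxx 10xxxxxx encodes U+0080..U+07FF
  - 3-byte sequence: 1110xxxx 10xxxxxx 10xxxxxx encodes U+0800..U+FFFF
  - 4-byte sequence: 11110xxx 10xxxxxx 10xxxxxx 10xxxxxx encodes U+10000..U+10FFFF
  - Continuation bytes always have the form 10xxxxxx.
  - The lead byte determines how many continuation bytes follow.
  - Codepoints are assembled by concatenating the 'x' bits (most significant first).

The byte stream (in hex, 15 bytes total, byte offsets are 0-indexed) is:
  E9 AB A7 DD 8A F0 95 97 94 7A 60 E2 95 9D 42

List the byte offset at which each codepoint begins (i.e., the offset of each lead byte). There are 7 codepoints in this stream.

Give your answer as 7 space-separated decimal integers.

Answer: 0 3 5 9 10 11 14

Derivation:
Byte[0]=E9: 3-byte lead, need 2 cont bytes. acc=0x9
Byte[1]=AB: continuation. acc=(acc<<6)|0x2B=0x26B
Byte[2]=A7: continuation. acc=(acc<<6)|0x27=0x9AE7
Completed: cp=U+9AE7 (starts at byte 0)
Byte[3]=DD: 2-byte lead, need 1 cont bytes. acc=0x1D
Byte[4]=8A: continuation. acc=(acc<<6)|0x0A=0x74A
Completed: cp=U+074A (starts at byte 3)
Byte[5]=F0: 4-byte lead, need 3 cont bytes. acc=0x0
Byte[6]=95: continuation. acc=(acc<<6)|0x15=0x15
Byte[7]=97: continuation. acc=(acc<<6)|0x17=0x557
Byte[8]=94: continuation. acc=(acc<<6)|0x14=0x155D4
Completed: cp=U+155D4 (starts at byte 5)
Byte[9]=7A: 1-byte ASCII. cp=U+007A
Byte[10]=60: 1-byte ASCII. cp=U+0060
Byte[11]=E2: 3-byte lead, need 2 cont bytes. acc=0x2
Byte[12]=95: continuation. acc=(acc<<6)|0x15=0x95
Byte[13]=9D: continuation. acc=(acc<<6)|0x1D=0x255D
Completed: cp=U+255D (starts at byte 11)
Byte[14]=42: 1-byte ASCII. cp=U+0042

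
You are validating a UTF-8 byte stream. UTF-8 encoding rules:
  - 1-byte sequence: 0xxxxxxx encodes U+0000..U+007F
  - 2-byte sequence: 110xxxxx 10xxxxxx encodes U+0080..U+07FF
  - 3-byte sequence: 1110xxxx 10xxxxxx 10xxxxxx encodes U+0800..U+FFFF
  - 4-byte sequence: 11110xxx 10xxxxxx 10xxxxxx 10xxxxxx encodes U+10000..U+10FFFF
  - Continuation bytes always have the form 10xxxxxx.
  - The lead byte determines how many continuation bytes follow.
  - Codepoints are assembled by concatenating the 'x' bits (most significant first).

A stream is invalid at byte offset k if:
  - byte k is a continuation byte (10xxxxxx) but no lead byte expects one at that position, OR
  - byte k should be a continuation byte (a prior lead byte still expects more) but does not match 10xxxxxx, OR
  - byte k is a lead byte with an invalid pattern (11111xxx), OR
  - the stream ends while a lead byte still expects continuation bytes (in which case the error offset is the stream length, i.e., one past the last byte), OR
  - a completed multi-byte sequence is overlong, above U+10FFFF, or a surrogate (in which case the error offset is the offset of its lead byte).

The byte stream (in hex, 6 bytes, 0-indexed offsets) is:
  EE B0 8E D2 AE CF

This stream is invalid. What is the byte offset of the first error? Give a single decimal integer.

Byte[0]=EE: 3-byte lead, need 2 cont bytes. acc=0xE
Byte[1]=B0: continuation. acc=(acc<<6)|0x30=0x3B0
Byte[2]=8E: continuation. acc=(acc<<6)|0x0E=0xEC0E
Completed: cp=U+EC0E (starts at byte 0)
Byte[3]=D2: 2-byte lead, need 1 cont bytes. acc=0x12
Byte[4]=AE: continuation. acc=(acc<<6)|0x2E=0x4AE
Completed: cp=U+04AE (starts at byte 3)
Byte[5]=CF: 2-byte lead, need 1 cont bytes. acc=0xF
Byte[6]: stream ended, expected continuation. INVALID

Answer: 6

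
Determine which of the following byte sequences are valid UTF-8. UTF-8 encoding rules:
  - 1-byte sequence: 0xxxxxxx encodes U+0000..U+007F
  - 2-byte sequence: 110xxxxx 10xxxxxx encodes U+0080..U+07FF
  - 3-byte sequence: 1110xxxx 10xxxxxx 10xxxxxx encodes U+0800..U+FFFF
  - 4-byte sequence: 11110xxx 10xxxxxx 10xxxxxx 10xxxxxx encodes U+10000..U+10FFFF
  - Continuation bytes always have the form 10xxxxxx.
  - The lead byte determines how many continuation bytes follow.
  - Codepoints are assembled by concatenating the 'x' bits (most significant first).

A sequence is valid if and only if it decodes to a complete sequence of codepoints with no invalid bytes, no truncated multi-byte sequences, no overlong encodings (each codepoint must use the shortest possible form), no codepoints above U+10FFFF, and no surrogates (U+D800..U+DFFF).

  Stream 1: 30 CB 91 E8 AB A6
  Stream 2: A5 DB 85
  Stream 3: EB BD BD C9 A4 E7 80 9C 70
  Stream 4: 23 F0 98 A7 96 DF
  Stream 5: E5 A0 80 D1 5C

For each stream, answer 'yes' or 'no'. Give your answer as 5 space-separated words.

Answer: yes no yes no no

Derivation:
Stream 1: decodes cleanly. VALID
Stream 2: error at byte offset 0. INVALID
Stream 3: decodes cleanly. VALID
Stream 4: error at byte offset 6. INVALID
Stream 5: error at byte offset 4. INVALID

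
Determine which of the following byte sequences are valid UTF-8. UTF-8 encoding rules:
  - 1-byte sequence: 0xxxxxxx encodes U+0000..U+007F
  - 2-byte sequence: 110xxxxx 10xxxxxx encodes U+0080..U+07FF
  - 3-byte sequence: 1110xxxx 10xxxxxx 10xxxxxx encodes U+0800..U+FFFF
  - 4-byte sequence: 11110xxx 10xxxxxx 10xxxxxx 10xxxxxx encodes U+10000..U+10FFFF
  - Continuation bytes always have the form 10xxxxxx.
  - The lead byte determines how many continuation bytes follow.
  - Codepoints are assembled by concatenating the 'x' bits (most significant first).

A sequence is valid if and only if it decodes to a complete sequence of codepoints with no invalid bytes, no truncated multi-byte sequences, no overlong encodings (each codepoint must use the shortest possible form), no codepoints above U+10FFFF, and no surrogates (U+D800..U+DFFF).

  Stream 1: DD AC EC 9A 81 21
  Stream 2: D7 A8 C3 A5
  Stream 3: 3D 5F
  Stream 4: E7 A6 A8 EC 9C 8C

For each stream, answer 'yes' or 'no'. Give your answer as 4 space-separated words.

Answer: yes yes yes yes

Derivation:
Stream 1: decodes cleanly. VALID
Stream 2: decodes cleanly. VALID
Stream 3: decodes cleanly. VALID
Stream 4: decodes cleanly. VALID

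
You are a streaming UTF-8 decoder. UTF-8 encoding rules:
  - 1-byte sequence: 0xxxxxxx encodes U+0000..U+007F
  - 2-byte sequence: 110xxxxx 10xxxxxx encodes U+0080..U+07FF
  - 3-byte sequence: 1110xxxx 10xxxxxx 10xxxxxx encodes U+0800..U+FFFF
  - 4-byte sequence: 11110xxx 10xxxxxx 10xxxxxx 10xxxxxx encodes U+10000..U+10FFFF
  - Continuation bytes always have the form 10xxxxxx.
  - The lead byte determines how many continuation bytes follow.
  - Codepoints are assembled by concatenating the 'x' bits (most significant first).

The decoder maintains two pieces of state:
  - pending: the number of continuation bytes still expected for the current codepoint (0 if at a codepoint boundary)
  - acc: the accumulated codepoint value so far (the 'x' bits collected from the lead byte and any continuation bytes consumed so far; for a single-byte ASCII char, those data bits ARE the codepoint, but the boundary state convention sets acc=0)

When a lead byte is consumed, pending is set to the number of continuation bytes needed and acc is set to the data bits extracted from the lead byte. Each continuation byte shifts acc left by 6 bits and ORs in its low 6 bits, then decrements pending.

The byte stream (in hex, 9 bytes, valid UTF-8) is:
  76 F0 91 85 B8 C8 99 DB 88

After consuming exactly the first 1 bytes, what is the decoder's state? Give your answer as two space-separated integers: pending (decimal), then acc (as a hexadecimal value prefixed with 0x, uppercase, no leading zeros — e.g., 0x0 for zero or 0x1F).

Byte[0]=76: 1-byte. pending=0, acc=0x0

Answer: 0 0x0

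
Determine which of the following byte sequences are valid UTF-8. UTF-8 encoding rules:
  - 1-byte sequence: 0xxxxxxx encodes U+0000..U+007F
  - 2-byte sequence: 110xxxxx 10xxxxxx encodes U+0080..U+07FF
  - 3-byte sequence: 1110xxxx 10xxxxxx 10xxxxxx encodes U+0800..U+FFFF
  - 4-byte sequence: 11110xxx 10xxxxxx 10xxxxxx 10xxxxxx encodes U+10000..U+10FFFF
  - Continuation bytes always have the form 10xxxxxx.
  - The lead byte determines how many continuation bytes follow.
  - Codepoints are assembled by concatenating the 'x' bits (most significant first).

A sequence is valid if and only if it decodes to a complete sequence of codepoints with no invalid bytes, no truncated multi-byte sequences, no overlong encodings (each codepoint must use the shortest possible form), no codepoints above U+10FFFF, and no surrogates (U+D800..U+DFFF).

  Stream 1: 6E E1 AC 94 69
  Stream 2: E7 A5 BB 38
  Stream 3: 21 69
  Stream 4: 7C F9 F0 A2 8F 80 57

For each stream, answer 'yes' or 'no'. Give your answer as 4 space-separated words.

Answer: yes yes yes no

Derivation:
Stream 1: decodes cleanly. VALID
Stream 2: decodes cleanly. VALID
Stream 3: decodes cleanly. VALID
Stream 4: error at byte offset 1. INVALID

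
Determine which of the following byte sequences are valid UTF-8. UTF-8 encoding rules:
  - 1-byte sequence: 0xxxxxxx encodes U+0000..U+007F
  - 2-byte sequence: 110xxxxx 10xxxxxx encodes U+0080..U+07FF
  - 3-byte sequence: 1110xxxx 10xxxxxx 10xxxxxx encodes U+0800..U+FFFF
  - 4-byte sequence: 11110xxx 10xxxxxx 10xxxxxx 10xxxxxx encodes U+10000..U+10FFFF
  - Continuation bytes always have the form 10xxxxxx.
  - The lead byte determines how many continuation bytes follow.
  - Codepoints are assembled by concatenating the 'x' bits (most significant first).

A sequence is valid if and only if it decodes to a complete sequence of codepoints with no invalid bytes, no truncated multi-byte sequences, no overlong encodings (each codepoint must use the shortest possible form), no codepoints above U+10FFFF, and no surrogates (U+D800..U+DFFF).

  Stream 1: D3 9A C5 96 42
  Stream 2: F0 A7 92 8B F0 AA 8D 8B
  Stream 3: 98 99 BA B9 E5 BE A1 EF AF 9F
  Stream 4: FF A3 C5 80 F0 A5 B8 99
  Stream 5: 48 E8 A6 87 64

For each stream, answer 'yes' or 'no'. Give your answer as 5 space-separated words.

Stream 1: decodes cleanly. VALID
Stream 2: decodes cleanly. VALID
Stream 3: error at byte offset 0. INVALID
Stream 4: error at byte offset 0. INVALID
Stream 5: decodes cleanly. VALID

Answer: yes yes no no yes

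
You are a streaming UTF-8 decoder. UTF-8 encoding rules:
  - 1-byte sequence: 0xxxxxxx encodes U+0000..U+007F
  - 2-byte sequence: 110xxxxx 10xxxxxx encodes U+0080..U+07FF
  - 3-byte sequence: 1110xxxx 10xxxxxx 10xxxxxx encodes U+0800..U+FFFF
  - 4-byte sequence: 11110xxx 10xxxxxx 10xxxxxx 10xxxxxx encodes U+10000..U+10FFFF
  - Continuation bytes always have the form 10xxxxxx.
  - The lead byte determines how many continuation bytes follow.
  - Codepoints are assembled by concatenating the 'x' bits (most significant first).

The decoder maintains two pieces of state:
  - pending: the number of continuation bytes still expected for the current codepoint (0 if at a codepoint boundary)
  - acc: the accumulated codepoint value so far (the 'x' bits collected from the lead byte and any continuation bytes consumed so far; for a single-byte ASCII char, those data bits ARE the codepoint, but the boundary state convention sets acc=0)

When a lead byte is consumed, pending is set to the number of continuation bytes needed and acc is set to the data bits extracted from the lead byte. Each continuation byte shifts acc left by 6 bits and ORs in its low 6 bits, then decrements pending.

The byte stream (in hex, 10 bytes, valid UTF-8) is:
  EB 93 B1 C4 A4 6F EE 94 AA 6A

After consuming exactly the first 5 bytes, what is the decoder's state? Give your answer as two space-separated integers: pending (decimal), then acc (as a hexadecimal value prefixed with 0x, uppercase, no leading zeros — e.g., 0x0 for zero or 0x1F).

Answer: 0 0x124

Derivation:
Byte[0]=EB: 3-byte lead. pending=2, acc=0xB
Byte[1]=93: continuation. acc=(acc<<6)|0x13=0x2D3, pending=1
Byte[2]=B1: continuation. acc=(acc<<6)|0x31=0xB4F1, pending=0
Byte[3]=C4: 2-byte lead. pending=1, acc=0x4
Byte[4]=A4: continuation. acc=(acc<<6)|0x24=0x124, pending=0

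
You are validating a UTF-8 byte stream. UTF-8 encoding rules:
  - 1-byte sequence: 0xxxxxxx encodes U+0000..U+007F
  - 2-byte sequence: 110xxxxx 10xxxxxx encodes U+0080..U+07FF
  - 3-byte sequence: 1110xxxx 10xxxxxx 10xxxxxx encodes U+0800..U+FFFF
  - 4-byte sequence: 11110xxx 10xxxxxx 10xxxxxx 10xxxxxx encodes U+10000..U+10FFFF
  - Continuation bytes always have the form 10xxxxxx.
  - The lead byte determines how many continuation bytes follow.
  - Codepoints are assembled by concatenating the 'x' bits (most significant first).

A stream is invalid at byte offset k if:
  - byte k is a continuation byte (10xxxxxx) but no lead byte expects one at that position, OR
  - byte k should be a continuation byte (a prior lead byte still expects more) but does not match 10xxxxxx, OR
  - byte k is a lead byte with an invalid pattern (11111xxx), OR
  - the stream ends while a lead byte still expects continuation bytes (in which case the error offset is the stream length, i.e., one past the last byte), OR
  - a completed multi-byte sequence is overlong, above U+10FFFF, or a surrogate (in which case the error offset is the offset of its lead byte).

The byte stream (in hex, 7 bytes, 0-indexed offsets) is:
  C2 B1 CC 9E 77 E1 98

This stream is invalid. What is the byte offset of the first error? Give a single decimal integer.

Answer: 7

Derivation:
Byte[0]=C2: 2-byte lead, need 1 cont bytes. acc=0x2
Byte[1]=B1: continuation. acc=(acc<<6)|0x31=0xB1
Completed: cp=U+00B1 (starts at byte 0)
Byte[2]=CC: 2-byte lead, need 1 cont bytes. acc=0xC
Byte[3]=9E: continuation. acc=(acc<<6)|0x1E=0x31E
Completed: cp=U+031E (starts at byte 2)
Byte[4]=77: 1-byte ASCII. cp=U+0077
Byte[5]=E1: 3-byte lead, need 2 cont bytes. acc=0x1
Byte[6]=98: continuation. acc=(acc<<6)|0x18=0x58
Byte[7]: stream ended, expected continuation. INVALID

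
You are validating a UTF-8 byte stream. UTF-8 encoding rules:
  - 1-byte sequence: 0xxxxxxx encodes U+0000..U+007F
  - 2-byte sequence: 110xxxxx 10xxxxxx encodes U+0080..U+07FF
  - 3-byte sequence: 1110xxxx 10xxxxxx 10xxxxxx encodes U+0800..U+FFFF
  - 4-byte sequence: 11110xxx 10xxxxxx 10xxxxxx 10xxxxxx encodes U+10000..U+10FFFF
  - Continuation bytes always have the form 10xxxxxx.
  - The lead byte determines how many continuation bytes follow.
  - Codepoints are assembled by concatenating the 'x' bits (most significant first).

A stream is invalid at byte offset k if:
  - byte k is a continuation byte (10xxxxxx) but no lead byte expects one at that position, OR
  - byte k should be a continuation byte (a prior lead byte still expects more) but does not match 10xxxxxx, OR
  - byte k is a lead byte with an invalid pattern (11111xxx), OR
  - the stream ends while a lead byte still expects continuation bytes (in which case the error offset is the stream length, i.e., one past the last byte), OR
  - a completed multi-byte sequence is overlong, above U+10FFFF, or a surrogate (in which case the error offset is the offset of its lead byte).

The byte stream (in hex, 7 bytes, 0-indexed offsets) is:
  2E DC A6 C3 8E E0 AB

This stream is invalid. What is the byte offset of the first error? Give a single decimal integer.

Byte[0]=2E: 1-byte ASCII. cp=U+002E
Byte[1]=DC: 2-byte lead, need 1 cont bytes. acc=0x1C
Byte[2]=A6: continuation. acc=(acc<<6)|0x26=0x726
Completed: cp=U+0726 (starts at byte 1)
Byte[3]=C3: 2-byte lead, need 1 cont bytes. acc=0x3
Byte[4]=8E: continuation. acc=(acc<<6)|0x0E=0xCE
Completed: cp=U+00CE (starts at byte 3)
Byte[5]=E0: 3-byte lead, need 2 cont bytes. acc=0x0
Byte[6]=AB: continuation. acc=(acc<<6)|0x2B=0x2B
Byte[7]: stream ended, expected continuation. INVALID

Answer: 7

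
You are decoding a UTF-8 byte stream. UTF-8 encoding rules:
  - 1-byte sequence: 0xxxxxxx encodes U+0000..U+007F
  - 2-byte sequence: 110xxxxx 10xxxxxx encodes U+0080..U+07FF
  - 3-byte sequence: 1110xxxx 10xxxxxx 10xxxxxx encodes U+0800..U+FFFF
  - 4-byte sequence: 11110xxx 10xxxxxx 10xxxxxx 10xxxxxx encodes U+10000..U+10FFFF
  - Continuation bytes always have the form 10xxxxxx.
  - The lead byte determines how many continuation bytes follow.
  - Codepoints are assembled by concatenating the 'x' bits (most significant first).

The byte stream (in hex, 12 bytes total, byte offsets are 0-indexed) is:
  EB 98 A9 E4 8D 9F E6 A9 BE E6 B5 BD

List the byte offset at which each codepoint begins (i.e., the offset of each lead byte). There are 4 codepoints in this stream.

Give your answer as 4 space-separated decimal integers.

Answer: 0 3 6 9

Derivation:
Byte[0]=EB: 3-byte lead, need 2 cont bytes. acc=0xB
Byte[1]=98: continuation. acc=(acc<<6)|0x18=0x2D8
Byte[2]=A9: continuation. acc=(acc<<6)|0x29=0xB629
Completed: cp=U+B629 (starts at byte 0)
Byte[3]=E4: 3-byte lead, need 2 cont bytes. acc=0x4
Byte[4]=8D: continuation. acc=(acc<<6)|0x0D=0x10D
Byte[5]=9F: continuation. acc=(acc<<6)|0x1F=0x435F
Completed: cp=U+435F (starts at byte 3)
Byte[6]=E6: 3-byte lead, need 2 cont bytes. acc=0x6
Byte[7]=A9: continuation. acc=(acc<<6)|0x29=0x1A9
Byte[8]=BE: continuation. acc=(acc<<6)|0x3E=0x6A7E
Completed: cp=U+6A7E (starts at byte 6)
Byte[9]=E6: 3-byte lead, need 2 cont bytes. acc=0x6
Byte[10]=B5: continuation. acc=(acc<<6)|0x35=0x1B5
Byte[11]=BD: continuation. acc=(acc<<6)|0x3D=0x6D7D
Completed: cp=U+6D7D (starts at byte 9)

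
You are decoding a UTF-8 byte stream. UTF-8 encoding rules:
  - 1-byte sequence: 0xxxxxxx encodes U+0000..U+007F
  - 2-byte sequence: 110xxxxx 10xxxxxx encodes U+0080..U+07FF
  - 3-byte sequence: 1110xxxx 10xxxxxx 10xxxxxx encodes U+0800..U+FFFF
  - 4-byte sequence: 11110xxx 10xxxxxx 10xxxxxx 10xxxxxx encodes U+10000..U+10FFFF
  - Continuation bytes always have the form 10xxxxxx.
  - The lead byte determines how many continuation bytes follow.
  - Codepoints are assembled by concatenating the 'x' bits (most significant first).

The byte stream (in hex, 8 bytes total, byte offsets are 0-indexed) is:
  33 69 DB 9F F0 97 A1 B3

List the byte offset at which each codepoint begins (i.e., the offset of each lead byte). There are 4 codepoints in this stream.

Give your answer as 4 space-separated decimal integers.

Answer: 0 1 2 4

Derivation:
Byte[0]=33: 1-byte ASCII. cp=U+0033
Byte[1]=69: 1-byte ASCII. cp=U+0069
Byte[2]=DB: 2-byte lead, need 1 cont bytes. acc=0x1B
Byte[3]=9F: continuation. acc=(acc<<6)|0x1F=0x6DF
Completed: cp=U+06DF (starts at byte 2)
Byte[4]=F0: 4-byte lead, need 3 cont bytes. acc=0x0
Byte[5]=97: continuation. acc=(acc<<6)|0x17=0x17
Byte[6]=A1: continuation. acc=(acc<<6)|0x21=0x5E1
Byte[7]=B3: continuation. acc=(acc<<6)|0x33=0x17873
Completed: cp=U+17873 (starts at byte 4)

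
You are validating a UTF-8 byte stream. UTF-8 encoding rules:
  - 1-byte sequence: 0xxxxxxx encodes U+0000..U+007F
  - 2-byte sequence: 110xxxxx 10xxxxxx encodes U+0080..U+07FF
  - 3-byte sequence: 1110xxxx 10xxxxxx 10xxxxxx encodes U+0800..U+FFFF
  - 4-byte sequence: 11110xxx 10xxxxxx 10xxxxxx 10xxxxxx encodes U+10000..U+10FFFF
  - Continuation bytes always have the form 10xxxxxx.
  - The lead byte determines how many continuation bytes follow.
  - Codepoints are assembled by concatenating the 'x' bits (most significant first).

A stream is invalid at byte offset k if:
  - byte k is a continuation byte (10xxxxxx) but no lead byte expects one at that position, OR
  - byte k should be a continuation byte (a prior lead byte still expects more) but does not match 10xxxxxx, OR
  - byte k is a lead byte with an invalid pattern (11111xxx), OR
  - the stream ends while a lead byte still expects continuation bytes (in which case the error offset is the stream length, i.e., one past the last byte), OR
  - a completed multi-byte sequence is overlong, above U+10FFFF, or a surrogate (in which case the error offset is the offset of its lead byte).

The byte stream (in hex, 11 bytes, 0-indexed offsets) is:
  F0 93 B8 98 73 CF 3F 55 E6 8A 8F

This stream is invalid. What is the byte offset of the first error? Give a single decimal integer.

Answer: 6

Derivation:
Byte[0]=F0: 4-byte lead, need 3 cont bytes. acc=0x0
Byte[1]=93: continuation. acc=(acc<<6)|0x13=0x13
Byte[2]=B8: continuation. acc=(acc<<6)|0x38=0x4F8
Byte[3]=98: continuation. acc=(acc<<6)|0x18=0x13E18
Completed: cp=U+13E18 (starts at byte 0)
Byte[4]=73: 1-byte ASCII. cp=U+0073
Byte[5]=CF: 2-byte lead, need 1 cont bytes. acc=0xF
Byte[6]=3F: expected 10xxxxxx continuation. INVALID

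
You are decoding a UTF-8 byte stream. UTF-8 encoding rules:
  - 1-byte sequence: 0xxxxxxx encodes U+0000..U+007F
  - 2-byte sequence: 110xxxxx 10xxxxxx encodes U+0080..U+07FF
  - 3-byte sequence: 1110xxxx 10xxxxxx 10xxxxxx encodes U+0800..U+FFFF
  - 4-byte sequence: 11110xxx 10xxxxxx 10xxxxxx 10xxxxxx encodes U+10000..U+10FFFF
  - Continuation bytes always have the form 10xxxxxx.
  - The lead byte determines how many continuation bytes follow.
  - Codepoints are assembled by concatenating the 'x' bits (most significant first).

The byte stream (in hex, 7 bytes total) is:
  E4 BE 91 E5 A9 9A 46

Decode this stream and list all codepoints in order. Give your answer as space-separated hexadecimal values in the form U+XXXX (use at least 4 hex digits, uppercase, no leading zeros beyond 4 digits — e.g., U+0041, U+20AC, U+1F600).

Answer: U+4F91 U+5A5A U+0046

Derivation:
Byte[0]=E4: 3-byte lead, need 2 cont bytes. acc=0x4
Byte[1]=BE: continuation. acc=(acc<<6)|0x3E=0x13E
Byte[2]=91: continuation. acc=(acc<<6)|0x11=0x4F91
Completed: cp=U+4F91 (starts at byte 0)
Byte[3]=E5: 3-byte lead, need 2 cont bytes. acc=0x5
Byte[4]=A9: continuation. acc=(acc<<6)|0x29=0x169
Byte[5]=9A: continuation. acc=(acc<<6)|0x1A=0x5A5A
Completed: cp=U+5A5A (starts at byte 3)
Byte[6]=46: 1-byte ASCII. cp=U+0046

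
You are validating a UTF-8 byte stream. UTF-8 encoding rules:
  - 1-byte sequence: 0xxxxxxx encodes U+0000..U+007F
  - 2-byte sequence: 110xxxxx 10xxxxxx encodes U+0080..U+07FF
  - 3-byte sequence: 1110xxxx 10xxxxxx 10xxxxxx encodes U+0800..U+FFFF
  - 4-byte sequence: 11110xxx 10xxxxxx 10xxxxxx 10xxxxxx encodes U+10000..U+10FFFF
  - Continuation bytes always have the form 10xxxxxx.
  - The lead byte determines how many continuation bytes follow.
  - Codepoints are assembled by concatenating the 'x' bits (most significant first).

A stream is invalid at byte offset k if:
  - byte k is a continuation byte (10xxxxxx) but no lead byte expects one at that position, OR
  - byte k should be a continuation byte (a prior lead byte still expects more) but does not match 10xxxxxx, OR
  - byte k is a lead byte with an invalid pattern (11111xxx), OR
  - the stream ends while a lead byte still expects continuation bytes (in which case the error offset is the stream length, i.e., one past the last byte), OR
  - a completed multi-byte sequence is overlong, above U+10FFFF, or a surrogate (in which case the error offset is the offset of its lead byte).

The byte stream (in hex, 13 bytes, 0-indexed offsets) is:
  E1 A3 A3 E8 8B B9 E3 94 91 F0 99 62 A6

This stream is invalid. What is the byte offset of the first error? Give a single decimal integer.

Answer: 11

Derivation:
Byte[0]=E1: 3-byte lead, need 2 cont bytes. acc=0x1
Byte[1]=A3: continuation. acc=(acc<<6)|0x23=0x63
Byte[2]=A3: continuation. acc=(acc<<6)|0x23=0x18E3
Completed: cp=U+18E3 (starts at byte 0)
Byte[3]=E8: 3-byte lead, need 2 cont bytes. acc=0x8
Byte[4]=8B: continuation. acc=(acc<<6)|0x0B=0x20B
Byte[5]=B9: continuation. acc=(acc<<6)|0x39=0x82F9
Completed: cp=U+82F9 (starts at byte 3)
Byte[6]=E3: 3-byte lead, need 2 cont bytes. acc=0x3
Byte[7]=94: continuation. acc=(acc<<6)|0x14=0xD4
Byte[8]=91: continuation. acc=(acc<<6)|0x11=0x3511
Completed: cp=U+3511 (starts at byte 6)
Byte[9]=F0: 4-byte lead, need 3 cont bytes. acc=0x0
Byte[10]=99: continuation. acc=(acc<<6)|0x19=0x19
Byte[11]=62: expected 10xxxxxx continuation. INVALID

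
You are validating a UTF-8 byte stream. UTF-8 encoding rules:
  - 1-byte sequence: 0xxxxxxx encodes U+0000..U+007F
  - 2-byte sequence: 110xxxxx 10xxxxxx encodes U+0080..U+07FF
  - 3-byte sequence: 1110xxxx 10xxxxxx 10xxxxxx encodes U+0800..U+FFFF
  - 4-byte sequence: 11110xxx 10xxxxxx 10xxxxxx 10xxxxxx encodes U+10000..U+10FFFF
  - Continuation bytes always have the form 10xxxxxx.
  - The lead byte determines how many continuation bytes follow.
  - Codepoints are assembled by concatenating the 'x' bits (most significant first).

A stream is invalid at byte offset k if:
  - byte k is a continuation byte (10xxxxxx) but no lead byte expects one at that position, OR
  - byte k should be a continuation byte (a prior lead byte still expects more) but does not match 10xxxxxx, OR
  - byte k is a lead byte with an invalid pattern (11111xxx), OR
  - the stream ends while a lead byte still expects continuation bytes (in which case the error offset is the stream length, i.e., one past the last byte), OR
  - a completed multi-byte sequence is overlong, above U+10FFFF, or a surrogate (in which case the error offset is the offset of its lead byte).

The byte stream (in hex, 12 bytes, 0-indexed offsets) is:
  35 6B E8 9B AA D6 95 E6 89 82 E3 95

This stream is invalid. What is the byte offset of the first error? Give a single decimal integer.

Byte[0]=35: 1-byte ASCII. cp=U+0035
Byte[1]=6B: 1-byte ASCII. cp=U+006B
Byte[2]=E8: 3-byte lead, need 2 cont bytes. acc=0x8
Byte[3]=9B: continuation. acc=(acc<<6)|0x1B=0x21B
Byte[4]=AA: continuation. acc=(acc<<6)|0x2A=0x86EA
Completed: cp=U+86EA (starts at byte 2)
Byte[5]=D6: 2-byte lead, need 1 cont bytes. acc=0x16
Byte[6]=95: continuation. acc=(acc<<6)|0x15=0x595
Completed: cp=U+0595 (starts at byte 5)
Byte[7]=E6: 3-byte lead, need 2 cont bytes. acc=0x6
Byte[8]=89: continuation. acc=(acc<<6)|0x09=0x189
Byte[9]=82: continuation. acc=(acc<<6)|0x02=0x6242
Completed: cp=U+6242 (starts at byte 7)
Byte[10]=E3: 3-byte lead, need 2 cont bytes. acc=0x3
Byte[11]=95: continuation. acc=(acc<<6)|0x15=0xD5
Byte[12]: stream ended, expected continuation. INVALID

Answer: 12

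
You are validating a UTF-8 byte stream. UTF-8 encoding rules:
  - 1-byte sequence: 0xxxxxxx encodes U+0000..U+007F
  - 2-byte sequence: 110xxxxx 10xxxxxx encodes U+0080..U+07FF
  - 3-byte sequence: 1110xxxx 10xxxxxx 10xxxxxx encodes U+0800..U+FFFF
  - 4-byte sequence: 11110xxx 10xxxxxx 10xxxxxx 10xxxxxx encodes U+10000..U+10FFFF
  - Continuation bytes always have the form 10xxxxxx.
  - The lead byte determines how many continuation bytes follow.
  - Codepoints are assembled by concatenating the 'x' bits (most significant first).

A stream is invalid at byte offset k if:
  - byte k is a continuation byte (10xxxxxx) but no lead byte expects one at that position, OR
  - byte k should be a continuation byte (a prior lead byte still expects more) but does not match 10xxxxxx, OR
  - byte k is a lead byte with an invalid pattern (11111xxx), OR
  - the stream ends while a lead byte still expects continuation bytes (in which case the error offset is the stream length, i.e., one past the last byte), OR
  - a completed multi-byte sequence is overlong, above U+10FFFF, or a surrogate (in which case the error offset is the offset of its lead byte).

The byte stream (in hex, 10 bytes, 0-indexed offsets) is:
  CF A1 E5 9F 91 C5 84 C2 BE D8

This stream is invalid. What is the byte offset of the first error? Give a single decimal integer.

Answer: 10

Derivation:
Byte[0]=CF: 2-byte lead, need 1 cont bytes. acc=0xF
Byte[1]=A1: continuation. acc=(acc<<6)|0x21=0x3E1
Completed: cp=U+03E1 (starts at byte 0)
Byte[2]=E5: 3-byte lead, need 2 cont bytes. acc=0x5
Byte[3]=9F: continuation. acc=(acc<<6)|0x1F=0x15F
Byte[4]=91: continuation. acc=(acc<<6)|0x11=0x57D1
Completed: cp=U+57D1 (starts at byte 2)
Byte[5]=C5: 2-byte lead, need 1 cont bytes. acc=0x5
Byte[6]=84: continuation. acc=(acc<<6)|0x04=0x144
Completed: cp=U+0144 (starts at byte 5)
Byte[7]=C2: 2-byte lead, need 1 cont bytes. acc=0x2
Byte[8]=BE: continuation. acc=(acc<<6)|0x3E=0xBE
Completed: cp=U+00BE (starts at byte 7)
Byte[9]=D8: 2-byte lead, need 1 cont bytes. acc=0x18
Byte[10]: stream ended, expected continuation. INVALID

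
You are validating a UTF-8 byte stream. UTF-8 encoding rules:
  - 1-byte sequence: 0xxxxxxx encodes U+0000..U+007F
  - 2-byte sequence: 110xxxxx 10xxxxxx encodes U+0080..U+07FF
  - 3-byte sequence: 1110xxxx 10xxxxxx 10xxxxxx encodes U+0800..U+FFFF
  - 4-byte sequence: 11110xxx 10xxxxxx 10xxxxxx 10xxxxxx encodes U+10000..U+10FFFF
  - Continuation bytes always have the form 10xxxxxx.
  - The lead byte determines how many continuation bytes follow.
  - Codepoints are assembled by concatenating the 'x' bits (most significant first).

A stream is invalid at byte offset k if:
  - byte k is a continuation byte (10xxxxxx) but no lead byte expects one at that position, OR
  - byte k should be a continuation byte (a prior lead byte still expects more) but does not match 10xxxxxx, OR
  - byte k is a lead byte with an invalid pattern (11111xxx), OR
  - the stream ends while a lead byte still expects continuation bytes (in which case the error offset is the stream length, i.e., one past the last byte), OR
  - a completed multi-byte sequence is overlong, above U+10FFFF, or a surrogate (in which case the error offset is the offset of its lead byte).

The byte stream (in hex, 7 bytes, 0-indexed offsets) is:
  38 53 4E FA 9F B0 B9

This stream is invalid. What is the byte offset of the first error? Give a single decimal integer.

Byte[0]=38: 1-byte ASCII. cp=U+0038
Byte[1]=53: 1-byte ASCII. cp=U+0053
Byte[2]=4E: 1-byte ASCII. cp=U+004E
Byte[3]=FA: INVALID lead byte (not 0xxx/110x/1110/11110)

Answer: 3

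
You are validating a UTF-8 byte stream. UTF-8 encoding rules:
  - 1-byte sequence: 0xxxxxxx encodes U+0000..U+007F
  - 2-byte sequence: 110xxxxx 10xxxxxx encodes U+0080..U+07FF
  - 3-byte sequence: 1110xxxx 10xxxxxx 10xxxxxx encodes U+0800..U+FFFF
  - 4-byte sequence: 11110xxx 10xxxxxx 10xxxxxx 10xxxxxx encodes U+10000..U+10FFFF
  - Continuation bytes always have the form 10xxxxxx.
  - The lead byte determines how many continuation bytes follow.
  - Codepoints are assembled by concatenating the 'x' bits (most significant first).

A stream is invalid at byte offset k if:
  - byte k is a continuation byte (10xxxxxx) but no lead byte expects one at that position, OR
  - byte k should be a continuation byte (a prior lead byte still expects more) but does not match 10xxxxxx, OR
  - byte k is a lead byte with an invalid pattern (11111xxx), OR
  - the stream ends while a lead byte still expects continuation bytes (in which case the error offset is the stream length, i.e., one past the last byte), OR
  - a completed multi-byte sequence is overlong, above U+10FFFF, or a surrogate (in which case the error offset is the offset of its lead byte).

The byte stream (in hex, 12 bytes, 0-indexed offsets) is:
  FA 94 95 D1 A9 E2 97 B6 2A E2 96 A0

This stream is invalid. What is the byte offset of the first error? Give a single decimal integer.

Answer: 0

Derivation:
Byte[0]=FA: INVALID lead byte (not 0xxx/110x/1110/11110)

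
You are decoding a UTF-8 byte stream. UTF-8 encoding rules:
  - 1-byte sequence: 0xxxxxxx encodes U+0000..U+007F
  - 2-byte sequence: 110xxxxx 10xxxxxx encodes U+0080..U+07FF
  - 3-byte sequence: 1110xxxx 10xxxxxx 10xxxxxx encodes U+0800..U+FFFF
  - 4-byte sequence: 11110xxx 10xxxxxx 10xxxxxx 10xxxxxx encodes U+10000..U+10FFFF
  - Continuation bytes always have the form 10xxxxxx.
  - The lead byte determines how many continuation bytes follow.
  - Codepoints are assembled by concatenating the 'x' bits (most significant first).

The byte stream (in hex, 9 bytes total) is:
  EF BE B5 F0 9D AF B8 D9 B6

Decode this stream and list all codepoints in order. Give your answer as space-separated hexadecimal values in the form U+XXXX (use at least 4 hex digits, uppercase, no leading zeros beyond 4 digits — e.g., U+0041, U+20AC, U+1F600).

Byte[0]=EF: 3-byte lead, need 2 cont bytes. acc=0xF
Byte[1]=BE: continuation. acc=(acc<<6)|0x3E=0x3FE
Byte[2]=B5: continuation. acc=(acc<<6)|0x35=0xFFB5
Completed: cp=U+FFB5 (starts at byte 0)
Byte[3]=F0: 4-byte lead, need 3 cont bytes. acc=0x0
Byte[4]=9D: continuation. acc=(acc<<6)|0x1D=0x1D
Byte[5]=AF: continuation. acc=(acc<<6)|0x2F=0x76F
Byte[6]=B8: continuation. acc=(acc<<6)|0x38=0x1DBF8
Completed: cp=U+1DBF8 (starts at byte 3)
Byte[7]=D9: 2-byte lead, need 1 cont bytes. acc=0x19
Byte[8]=B6: continuation. acc=(acc<<6)|0x36=0x676
Completed: cp=U+0676 (starts at byte 7)

Answer: U+FFB5 U+1DBF8 U+0676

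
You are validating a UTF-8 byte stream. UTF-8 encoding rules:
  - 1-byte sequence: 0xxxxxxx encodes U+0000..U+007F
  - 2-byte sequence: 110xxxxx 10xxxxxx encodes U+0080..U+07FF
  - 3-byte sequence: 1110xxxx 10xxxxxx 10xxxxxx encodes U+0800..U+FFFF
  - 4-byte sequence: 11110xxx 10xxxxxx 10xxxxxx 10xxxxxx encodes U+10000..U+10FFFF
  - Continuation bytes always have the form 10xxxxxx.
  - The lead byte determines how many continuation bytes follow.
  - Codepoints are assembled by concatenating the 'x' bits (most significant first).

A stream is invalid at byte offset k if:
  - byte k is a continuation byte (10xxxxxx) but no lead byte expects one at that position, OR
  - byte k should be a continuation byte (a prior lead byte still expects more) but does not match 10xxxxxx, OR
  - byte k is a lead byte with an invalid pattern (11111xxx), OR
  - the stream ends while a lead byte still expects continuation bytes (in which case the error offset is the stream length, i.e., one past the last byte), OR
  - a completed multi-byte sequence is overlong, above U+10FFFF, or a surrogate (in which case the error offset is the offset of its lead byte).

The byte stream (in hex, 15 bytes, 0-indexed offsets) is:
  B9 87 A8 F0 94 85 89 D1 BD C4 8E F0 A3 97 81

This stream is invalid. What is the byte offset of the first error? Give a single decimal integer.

Answer: 0

Derivation:
Byte[0]=B9: INVALID lead byte (not 0xxx/110x/1110/11110)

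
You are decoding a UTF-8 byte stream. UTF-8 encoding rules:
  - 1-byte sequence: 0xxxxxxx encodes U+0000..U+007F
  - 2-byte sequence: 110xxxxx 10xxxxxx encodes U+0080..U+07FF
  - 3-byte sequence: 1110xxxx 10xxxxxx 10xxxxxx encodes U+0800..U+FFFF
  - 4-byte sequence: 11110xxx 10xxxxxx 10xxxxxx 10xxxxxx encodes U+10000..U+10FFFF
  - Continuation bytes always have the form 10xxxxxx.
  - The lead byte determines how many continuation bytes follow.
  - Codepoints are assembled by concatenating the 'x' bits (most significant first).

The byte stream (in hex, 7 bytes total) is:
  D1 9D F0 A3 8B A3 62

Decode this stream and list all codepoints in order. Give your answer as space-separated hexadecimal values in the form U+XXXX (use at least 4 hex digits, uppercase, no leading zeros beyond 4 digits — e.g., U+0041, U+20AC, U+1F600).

Answer: U+045D U+232E3 U+0062

Derivation:
Byte[0]=D1: 2-byte lead, need 1 cont bytes. acc=0x11
Byte[1]=9D: continuation. acc=(acc<<6)|0x1D=0x45D
Completed: cp=U+045D (starts at byte 0)
Byte[2]=F0: 4-byte lead, need 3 cont bytes. acc=0x0
Byte[3]=A3: continuation. acc=(acc<<6)|0x23=0x23
Byte[4]=8B: continuation. acc=(acc<<6)|0x0B=0x8CB
Byte[5]=A3: continuation. acc=(acc<<6)|0x23=0x232E3
Completed: cp=U+232E3 (starts at byte 2)
Byte[6]=62: 1-byte ASCII. cp=U+0062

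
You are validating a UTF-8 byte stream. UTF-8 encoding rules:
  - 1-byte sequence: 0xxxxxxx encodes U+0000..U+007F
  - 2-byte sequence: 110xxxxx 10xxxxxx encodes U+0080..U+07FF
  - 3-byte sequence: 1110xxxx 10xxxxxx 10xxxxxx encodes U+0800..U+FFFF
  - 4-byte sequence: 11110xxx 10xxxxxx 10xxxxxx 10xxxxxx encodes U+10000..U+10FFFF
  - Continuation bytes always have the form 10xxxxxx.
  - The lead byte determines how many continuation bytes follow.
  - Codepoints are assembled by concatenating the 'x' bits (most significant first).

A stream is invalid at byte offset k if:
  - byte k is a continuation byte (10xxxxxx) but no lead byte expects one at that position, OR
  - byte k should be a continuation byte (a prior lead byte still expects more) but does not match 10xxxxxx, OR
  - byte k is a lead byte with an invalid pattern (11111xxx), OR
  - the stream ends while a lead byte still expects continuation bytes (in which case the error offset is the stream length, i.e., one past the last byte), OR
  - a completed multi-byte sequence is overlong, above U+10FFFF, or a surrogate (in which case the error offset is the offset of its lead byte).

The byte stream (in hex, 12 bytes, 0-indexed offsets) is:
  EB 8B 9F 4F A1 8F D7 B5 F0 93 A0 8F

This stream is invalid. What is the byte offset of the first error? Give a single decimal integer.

Answer: 4

Derivation:
Byte[0]=EB: 3-byte lead, need 2 cont bytes. acc=0xB
Byte[1]=8B: continuation. acc=(acc<<6)|0x0B=0x2CB
Byte[2]=9F: continuation. acc=(acc<<6)|0x1F=0xB2DF
Completed: cp=U+B2DF (starts at byte 0)
Byte[3]=4F: 1-byte ASCII. cp=U+004F
Byte[4]=A1: INVALID lead byte (not 0xxx/110x/1110/11110)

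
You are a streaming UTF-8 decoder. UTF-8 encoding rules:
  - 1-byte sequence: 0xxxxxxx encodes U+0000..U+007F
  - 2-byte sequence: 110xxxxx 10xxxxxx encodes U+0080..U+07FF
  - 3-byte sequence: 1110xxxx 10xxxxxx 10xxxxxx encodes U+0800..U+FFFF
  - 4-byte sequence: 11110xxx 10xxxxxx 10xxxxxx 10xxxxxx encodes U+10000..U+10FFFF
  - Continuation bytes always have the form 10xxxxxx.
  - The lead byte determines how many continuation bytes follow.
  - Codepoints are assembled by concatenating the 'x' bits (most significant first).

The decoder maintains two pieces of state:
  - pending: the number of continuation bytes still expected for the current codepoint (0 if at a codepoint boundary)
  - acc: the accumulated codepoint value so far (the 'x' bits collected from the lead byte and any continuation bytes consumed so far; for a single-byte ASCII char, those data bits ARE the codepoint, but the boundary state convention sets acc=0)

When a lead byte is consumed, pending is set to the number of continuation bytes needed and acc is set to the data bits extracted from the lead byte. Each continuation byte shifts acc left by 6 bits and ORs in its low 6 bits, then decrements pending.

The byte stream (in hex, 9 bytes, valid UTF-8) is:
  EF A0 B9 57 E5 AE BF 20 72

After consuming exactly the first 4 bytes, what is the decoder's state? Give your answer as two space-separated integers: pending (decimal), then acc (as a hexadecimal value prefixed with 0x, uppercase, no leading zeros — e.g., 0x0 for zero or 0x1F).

Byte[0]=EF: 3-byte lead. pending=2, acc=0xF
Byte[1]=A0: continuation. acc=(acc<<6)|0x20=0x3E0, pending=1
Byte[2]=B9: continuation. acc=(acc<<6)|0x39=0xF839, pending=0
Byte[3]=57: 1-byte. pending=0, acc=0x0

Answer: 0 0x0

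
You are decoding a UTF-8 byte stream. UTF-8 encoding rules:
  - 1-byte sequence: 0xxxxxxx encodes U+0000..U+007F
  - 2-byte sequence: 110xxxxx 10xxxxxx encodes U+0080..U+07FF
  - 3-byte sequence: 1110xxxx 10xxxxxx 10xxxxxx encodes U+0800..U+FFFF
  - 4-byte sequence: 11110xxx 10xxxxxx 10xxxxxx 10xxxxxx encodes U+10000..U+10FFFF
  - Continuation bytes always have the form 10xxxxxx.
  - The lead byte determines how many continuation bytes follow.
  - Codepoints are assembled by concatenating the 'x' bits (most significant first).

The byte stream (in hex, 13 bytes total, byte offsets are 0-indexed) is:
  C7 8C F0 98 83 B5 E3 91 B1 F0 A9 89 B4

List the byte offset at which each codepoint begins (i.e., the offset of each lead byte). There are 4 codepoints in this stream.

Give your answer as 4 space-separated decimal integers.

Answer: 0 2 6 9

Derivation:
Byte[0]=C7: 2-byte lead, need 1 cont bytes. acc=0x7
Byte[1]=8C: continuation. acc=(acc<<6)|0x0C=0x1CC
Completed: cp=U+01CC (starts at byte 0)
Byte[2]=F0: 4-byte lead, need 3 cont bytes. acc=0x0
Byte[3]=98: continuation. acc=(acc<<6)|0x18=0x18
Byte[4]=83: continuation. acc=(acc<<6)|0x03=0x603
Byte[5]=B5: continuation. acc=(acc<<6)|0x35=0x180F5
Completed: cp=U+180F5 (starts at byte 2)
Byte[6]=E3: 3-byte lead, need 2 cont bytes. acc=0x3
Byte[7]=91: continuation. acc=(acc<<6)|0x11=0xD1
Byte[8]=B1: continuation. acc=(acc<<6)|0x31=0x3471
Completed: cp=U+3471 (starts at byte 6)
Byte[9]=F0: 4-byte lead, need 3 cont bytes. acc=0x0
Byte[10]=A9: continuation. acc=(acc<<6)|0x29=0x29
Byte[11]=89: continuation. acc=(acc<<6)|0x09=0xA49
Byte[12]=B4: continuation. acc=(acc<<6)|0x34=0x29274
Completed: cp=U+29274 (starts at byte 9)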